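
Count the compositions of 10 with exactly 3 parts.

Place 2 bars in the 9 internal gaps of a row of 10 dots: C(9,2) = 36.

36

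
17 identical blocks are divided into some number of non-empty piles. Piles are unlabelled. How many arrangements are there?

Systematic enumeration (by largest part, then next-largest, …) yields 297.

297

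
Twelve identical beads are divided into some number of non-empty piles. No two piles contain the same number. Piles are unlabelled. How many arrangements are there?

Listing the qualifying partitions of 12:
12
11+1
10+2
9+3
9+2+1
8+4
8+3+1
7+5
7+4+1
7+3+2
6+5+1
6+4+2
6+3+2+1
5+4+3
5+4+2+1

15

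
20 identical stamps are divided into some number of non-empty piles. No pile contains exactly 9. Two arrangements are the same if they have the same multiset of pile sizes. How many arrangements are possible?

571

Enumerating by decreasing first part gives 571 partitions in all.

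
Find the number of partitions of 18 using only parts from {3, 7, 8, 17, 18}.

3

The partitions of 18 that satisfy the conditions:
18
8,7,3
3,3,3,3,3,3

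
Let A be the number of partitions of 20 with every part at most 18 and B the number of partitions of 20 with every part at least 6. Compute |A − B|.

Partitions of 20 with every part at most 18: 625.
Partitions of 20 with every part at least 6: 8.
|625 − 8| = 617.

617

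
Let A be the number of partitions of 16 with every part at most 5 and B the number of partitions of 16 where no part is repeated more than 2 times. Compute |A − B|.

Partitions of 16 with every part at most 5: 101.
Partitions of 16 where no part is repeated more than 2 times: 89.
|101 − 89| = 12.

12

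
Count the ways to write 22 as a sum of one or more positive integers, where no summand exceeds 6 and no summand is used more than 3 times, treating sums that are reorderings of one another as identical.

104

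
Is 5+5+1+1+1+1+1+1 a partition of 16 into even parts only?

No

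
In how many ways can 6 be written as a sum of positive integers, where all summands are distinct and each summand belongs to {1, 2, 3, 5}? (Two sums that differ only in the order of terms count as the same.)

2

Enumerating:
5,1
3,2,1
Counting gives 2.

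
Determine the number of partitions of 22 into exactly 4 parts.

84

Systematic enumeration (by largest part, then next-largest, …) yields 84.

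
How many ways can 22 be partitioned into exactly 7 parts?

Counting exhaustively, 131 partitions satisfy the conditions.

131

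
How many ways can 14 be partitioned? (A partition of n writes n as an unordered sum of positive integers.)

There are 135 such partitions.

135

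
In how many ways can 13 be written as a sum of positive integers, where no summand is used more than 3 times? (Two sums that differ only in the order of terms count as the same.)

64

A partial list (first 12 by largest part):
13
12, 1
11, 2
11, 1, 1
10, 3
10, 2, 1
10, 1, 1, 1
9, 4
9, 3, 1
9, 2, 2
9, 2, 1, 1
8, 5
…and 52 more, for 64 total.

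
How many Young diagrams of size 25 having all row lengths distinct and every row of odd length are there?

12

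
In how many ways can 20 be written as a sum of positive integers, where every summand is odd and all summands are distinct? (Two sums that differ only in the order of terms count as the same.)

7

They are:
19,1
17,3
15,5
13,7
11,9
11,5,3,1
9,7,3,1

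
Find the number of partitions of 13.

101

A full systematic count gives 101.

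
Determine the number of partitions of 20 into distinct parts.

64

There are too many to list fully; the first 12 (by largest part) are:
20
19 + 1
18 + 2
17 + 3
17 + 2 + 1
16 + 4
16 + 3 + 1
15 + 5
15 + 4 + 1
15 + 3 + 2
14 + 6
14 + 5 + 1
…and 52 more, for 64 total.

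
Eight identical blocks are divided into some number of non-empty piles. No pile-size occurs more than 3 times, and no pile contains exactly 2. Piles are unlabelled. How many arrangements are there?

8

The partitions of 8 that satisfy the conditions:
8
1+7
1+1+6
3+5
1+1+1+5
4+4
1+3+4
1+1+3+3
Counting gives 8.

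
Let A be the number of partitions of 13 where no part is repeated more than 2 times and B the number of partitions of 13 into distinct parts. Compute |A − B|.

Partitions of 13 where no part is repeated more than 2 times: 44.
Partitions of 13 into distinct parts: 18.
|44 − 18| = 26.

26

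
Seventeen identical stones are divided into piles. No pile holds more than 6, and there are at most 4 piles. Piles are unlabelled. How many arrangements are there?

10

Enumerating:
6 + 6 + 5
6 + 6 + 4 + 1
6 + 6 + 3 + 2
6 + 5 + 5 + 1
6 + 5 + 4 + 2
6 + 5 + 3 + 3
6 + 4 + 4 + 3
5 + 5 + 5 + 2
5 + 5 + 4 + 3
5 + 4 + 4 + 4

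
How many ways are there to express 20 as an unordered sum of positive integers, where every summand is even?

42

There are too many to list fully; the first 12 (by largest part) are:
20
18 + 2
16 + 4
16 + 2 + 2
14 + 6
14 + 4 + 2
14 + 2 + 2 + 2
12 + 8
12 + 6 + 2
12 + 4 + 4
12 + 4 + 2 + 2
12 + 2 + 2 + 2 + 2
…and 30 more, for 42 total.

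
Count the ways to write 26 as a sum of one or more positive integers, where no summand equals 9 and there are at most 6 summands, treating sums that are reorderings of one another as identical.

590

There are 590 such partitions.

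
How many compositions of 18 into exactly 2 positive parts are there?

17

Equivalently, choose which 1 of the 17 gaps become plus signs: C(17,1) = 17.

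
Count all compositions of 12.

2048

The number of compositions of n is 2^(n−1); here 2^11 = 2048.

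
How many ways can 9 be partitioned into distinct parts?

They are:
9
8 + 1
7 + 2
6 + 3
6 + 2 + 1
5 + 4
5 + 3 + 1
4 + 3 + 2

8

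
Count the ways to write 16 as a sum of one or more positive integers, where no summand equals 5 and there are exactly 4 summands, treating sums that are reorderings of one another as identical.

They are:
13, 1, 1, 1
12, 2, 1, 1
11, 3, 1, 1
11, 2, 2, 1
10, 4, 1, 1
10, 3, 2, 1
10, 2, 2, 2
9, 4, 2, 1
9, 3, 3, 1
9, 3, 2, 2
8, 6, 1, 1
8, 4, 3, 1
8, 4, 2, 2
8, 3, 3, 2
7, 7, 1, 1
7, 6, 2, 1
7, 4, 4, 1
7, 4, 3, 2
7, 3, 3, 3
6, 6, 3, 1
6, 6, 2, 2
6, 4, 4, 2
6, 4, 3, 3
4, 4, 4, 4

24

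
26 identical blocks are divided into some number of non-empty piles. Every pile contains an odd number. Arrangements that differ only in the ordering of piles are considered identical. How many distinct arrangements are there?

165

Counting exhaustively, 165 partitions satisfy the conditions.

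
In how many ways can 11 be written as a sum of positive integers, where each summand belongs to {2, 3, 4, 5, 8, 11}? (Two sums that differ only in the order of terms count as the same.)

9

Enumerating:
11
8,3
5,4,2
5,3,3
5,2,2,2
4,4,3
4,3,2,2
3,3,3,2
3,2,2,2,2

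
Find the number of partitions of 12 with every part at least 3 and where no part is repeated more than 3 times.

8

Listing the qualifying partitions of 12:
12
9+3
8+4
7+5
6+6
6+3+3
5+4+3
4+4+4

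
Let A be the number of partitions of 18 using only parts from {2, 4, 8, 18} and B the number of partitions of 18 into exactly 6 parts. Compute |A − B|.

48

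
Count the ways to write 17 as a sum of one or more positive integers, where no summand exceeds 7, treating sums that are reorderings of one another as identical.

Systematic enumeration (by largest part, then next-largest, …) yields 201.

201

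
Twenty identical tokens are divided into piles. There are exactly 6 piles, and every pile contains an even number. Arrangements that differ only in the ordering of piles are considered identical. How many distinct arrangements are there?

They are:
10,2,2,2,2,2
8,4,2,2,2,2
6,6,2,2,2,2
6,4,4,2,2,2
4,4,4,4,2,2
That's 5 in total.

5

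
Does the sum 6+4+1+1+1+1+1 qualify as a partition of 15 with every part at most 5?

No

The parts sum to 15, and the condition 'no summand exceeds 5' is violated.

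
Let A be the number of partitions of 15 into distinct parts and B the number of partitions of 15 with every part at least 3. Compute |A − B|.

10

Partitions of 15 into distinct parts: 27.
Partitions of 15 with every part at least 3: 17.
|27 − 17| = 10.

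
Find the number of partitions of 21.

792

Systematic enumeration (by largest part, then next-largest, …) yields 792.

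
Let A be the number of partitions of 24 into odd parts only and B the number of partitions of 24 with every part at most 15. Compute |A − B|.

1386

Partitions of 24 into odd parts only: 122.
Partitions of 24 with every part at most 15: 1508.
|122 − 1508| = 1386.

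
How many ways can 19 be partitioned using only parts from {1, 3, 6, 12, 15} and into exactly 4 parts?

2

They are:
12,3,3,1
6,6,6,1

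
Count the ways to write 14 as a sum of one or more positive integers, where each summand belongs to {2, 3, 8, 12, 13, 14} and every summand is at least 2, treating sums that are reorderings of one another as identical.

7

The partitions of 14 that satisfy the conditions:
14
12 + 2
8 + 3 + 3
8 + 2 + 2 + 2
3 + 3 + 3 + 3 + 2
3 + 3 + 2 + 2 + 2 + 2
2 + 2 + 2 + 2 + 2 + 2 + 2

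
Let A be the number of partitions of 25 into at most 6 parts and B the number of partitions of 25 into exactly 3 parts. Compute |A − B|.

Partitions of 25 into at most 6 parts: 612.
Partitions of 25 into exactly 3 parts: 52.
|612 − 52| = 560.

560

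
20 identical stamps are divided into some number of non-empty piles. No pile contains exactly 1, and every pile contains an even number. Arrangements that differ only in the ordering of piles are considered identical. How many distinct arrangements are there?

There are too many to list fully; the first 12 (by largest part) are:
20
18,2
16,4
16,2,2
14,6
14,4,2
14,2,2,2
12,8
12,6,2
12,4,4
12,4,2,2
12,2,2,2,2
…and 30 more, for 42 total.

42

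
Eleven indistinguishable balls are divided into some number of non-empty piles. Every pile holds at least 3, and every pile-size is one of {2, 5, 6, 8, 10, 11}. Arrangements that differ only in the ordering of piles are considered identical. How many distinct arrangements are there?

2

Enumerating:
11
6,5
Counting gives 2.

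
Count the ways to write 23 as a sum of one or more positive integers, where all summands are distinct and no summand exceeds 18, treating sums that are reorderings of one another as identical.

A full systematic count gives 97.

97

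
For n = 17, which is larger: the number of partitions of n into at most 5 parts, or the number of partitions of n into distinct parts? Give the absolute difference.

Partitions of 17 into at most 5 parts: 119.
Partitions of 17 into distinct parts: 38.
|119 − 38| = 81.

81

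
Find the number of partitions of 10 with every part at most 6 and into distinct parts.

5

The partitions of 10 that satisfy the conditions:
6 + 4
6 + 3 + 1
5 + 4 + 1
5 + 3 + 2
4 + 3 + 2 + 1
Counting gives 5.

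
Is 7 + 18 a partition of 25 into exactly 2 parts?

Yes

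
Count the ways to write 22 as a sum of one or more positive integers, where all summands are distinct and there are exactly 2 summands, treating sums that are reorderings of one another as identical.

10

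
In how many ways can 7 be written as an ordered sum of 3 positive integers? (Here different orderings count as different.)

15

By stars and bars with positive parts, the count is C(6,2) = 15.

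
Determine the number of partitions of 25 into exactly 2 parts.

They are:
1 + 24
2 + 23
3 + 22
4 + 21
5 + 20
6 + 19
7 + 18
8 + 17
9 + 16
10 + 15
11 + 14
12 + 13

12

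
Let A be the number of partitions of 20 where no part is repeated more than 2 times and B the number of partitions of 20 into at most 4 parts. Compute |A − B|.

Partitions of 20 where no part is repeated more than 2 times: 202.
Partitions of 20 into at most 4 parts: 108.
|202 − 108| = 94.

94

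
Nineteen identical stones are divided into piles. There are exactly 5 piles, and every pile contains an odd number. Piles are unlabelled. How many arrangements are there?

13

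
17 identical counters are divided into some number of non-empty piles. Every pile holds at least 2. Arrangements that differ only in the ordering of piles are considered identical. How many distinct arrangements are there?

66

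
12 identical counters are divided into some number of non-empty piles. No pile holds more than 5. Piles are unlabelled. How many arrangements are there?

There are too many to list fully; the first 12 (by largest part) are:
5, 5, 2
5, 5, 1, 1
5, 4, 3
5, 4, 2, 1
5, 4, 1, 1, 1
5, 3, 3, 1
5, 3, 2, 2
5, 3, 2, 1, 1
5, 3, 1, 1, 1, 1
5, 2, 2, 2, 1
5, 2, 2, 1, 1, 1
5, 2, 1, 1, 1, 1, 1
…and 35 more, for 47 total.

47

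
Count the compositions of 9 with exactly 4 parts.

56

By stars and bars with positive parts, the count is C(8,3) = 56.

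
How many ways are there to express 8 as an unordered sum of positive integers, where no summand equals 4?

17

They are:
8
1 + 7
2 + 6
1 + 1 + 6
3 + 5
1 + 2 + 5
1 + 1 + 1 + 5
2 + 3 + 3
1 + 1 + 3 + 3
1 + 2 + 2 + 3
1 + 1 + 1 + 2 + 3
1 + 1 + 1 + 1 + 1 + 3
2 + 2 + 2 + 2
1 + 1 + 2 + 2 + 2
1 + 1 + 1 + 1 + 2 + 2
1 + 1 + 1 + 1 + 1 + 1 + 2
1 + 1 + 1 + 1 + 1 + 1 + 1 + 1
Counting gives 17.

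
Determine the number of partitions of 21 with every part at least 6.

9

Listing the qualifying partitions of 21:
21
6 + 15
7 + 14
8 + 13
9 + 12
10 + 11
6 + 6 + 9
6 + 7 + 8
7 + 7 + 7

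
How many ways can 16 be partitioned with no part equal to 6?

There are 189 such partitions.

189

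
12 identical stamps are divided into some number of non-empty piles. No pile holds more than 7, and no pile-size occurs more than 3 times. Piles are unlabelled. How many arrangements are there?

39

There are too many to list fully; the first 12 (by largest part) are:
7 + 5
7 + 4 + 1
7 + 3 + 2
7 + 3 + 1 + 1
7 + 2 + 2 + 1
7 + 2 + 1 + 1 + 1
6 + 6
6 + 5 + 1
6 + 4 + 2
6 + 4 + 1 + 1
6 + 3 + 3
6 + 3 + 2 + 1
…and 27 more, for 39 total.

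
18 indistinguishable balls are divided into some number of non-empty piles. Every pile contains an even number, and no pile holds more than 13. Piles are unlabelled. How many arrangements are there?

26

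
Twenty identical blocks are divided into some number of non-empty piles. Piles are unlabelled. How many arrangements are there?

627

Enumerating by decreasing first part gives 627 partitions in all.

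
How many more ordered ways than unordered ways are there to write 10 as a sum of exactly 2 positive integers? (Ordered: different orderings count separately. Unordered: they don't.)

Ordered (compositions into 2 parts): C(9,1) = 9.
Partitions of 10 into exactly 2 parts: 5.
Difference: 9 − 5 = 4.

4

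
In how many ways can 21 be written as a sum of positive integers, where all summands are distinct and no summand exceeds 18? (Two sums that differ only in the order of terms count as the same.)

Direct enumeration gives 73 partitions.

73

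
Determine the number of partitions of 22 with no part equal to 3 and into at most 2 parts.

The partitions of 22 that satisfy the conditions:
22
21+1
20+2
18+4
17+5
16+6
15+7
14+8
13+9
12+10
11+11

11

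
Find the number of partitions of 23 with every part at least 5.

The partitions of 23 that satisfy the conditions:
23
18+5
17+6
16+7
15+8
14+9
13+10
13+5+5
12+11
12+6+5
11+7+5
11+6+6
10+8+5
10+7+6
9+9+5
9+8+6
9+7+7
8+8+7
8+5+5+5
7+6+5+5
6+6+6+5

21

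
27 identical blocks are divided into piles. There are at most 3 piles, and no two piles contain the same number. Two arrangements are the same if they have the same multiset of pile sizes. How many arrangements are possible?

There are too many to list fully; the first 12 (by largest part) are:
27
26 + 1
25 + 2
24 + 3
24 + 2 + 1
23 + 4
23 + 3 + 1
22 + 5
22 + 4 + 1
22 + 3 + 2
21 + 6
21 + 5 + 1
…and 50 more, for 62 total.

62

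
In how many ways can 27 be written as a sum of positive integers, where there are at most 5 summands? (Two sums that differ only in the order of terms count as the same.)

480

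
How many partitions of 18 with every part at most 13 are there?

373

There are 373 such partitions.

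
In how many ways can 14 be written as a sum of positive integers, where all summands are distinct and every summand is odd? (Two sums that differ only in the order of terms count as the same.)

The partitions of 14 that satisfy the conditions:
13 + 1
11 + 3
9 + 5
That's 3 in total.

3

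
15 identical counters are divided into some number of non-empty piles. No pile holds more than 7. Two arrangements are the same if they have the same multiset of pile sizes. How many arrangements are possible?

131

A full systematic count gives 131.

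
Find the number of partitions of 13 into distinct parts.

Enumerating:
13
12, 1
11, 2
10, 3
10, 2, 1
9, 4
9, 3, 1
8, 5
8, 4, 1
8, 3, 2
7, 6
7, 5, 1
7, 4, 2
7, 3, 2, 1
6, 5, 2
6, 4, 3
6, 4, 2, 1
5, 4, 3, 1
Counting gives 18.

18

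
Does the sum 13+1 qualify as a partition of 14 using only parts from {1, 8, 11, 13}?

The parts sum to 14, and the condition 'each summand belongs to {1, 8, 11, 13}' holds.

Yes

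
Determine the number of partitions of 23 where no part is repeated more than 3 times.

Enumerating by decreasing first part gives 592 partitions in all.

592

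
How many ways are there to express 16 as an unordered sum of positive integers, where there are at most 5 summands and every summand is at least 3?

Enumerating:
16
13,3
12,4
11,5
10,6
10,3,3
9,7
9,4,3
8,8
8,5,3
8,4,4
7,6,3
7,5,4
7,3,3,3
6,6,4
6,5,5
6,4,3,3
5,5,3,3
5,4,4,3
4,4,4,4
4,3,3,3,3

21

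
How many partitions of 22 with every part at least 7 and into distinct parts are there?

5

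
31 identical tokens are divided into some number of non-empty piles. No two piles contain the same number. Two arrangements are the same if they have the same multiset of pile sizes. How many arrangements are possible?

340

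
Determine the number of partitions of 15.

176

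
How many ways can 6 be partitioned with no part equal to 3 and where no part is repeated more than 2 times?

The partitions of 6 that satisfy the conditions:
6
5,1
4,2
4,1,1
2,2,1,1
Counting gives 5.

5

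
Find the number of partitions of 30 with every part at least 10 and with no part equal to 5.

8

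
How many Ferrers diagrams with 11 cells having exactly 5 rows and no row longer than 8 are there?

10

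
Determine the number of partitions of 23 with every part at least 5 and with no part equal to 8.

Enumerating:
23
5+18
6+17
7+16
9+14
10+13
5+5+13
11+12
5+6+12
5+7+11
6+6+11
6+7+10
5+9+9
7+7+9
5+5+6+7
5+6+6+6

16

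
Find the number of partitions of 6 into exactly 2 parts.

The partitions of 6 that satisfy the conditions:
5,1
4,2
3,3
Counting gives 3.

3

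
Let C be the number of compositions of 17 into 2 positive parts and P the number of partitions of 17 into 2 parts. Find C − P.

8

Ordered (compositions into 2 parts): C(16,1) = 16.
Unordered (partitions into 2 parts): 8.
Difference: 16 − 8 = 8.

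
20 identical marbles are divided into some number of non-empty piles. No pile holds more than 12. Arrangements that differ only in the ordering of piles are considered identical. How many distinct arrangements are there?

Counting exhaustively, 582 partitions satisfy the conditions.

582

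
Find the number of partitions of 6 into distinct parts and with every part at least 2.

2

The partitions of 6 that satisfy the conditions:
6
2 + 4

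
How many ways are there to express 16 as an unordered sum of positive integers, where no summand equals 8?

209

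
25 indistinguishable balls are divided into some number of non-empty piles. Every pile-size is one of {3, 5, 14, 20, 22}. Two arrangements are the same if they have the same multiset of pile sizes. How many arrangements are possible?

They are:
22, 3
20, 5
14, 5, 3, 3
5, 5, 5, 5, 5
5, 5, 3, 3, 3, 3, 3

5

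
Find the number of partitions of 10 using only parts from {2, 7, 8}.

Enumerating:
8,2
2,2,2,2,2
Counting gives 2.

2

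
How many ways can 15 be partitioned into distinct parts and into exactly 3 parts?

Enumerating:
1, 2, 12
1, 3, 11
1, 4, 10
2, 3, 10
1, 5, 9
2, 4, 9
1, 6, 8
2, 5, 8
3, 4, 8
2, 6, 7
3, 5, 7
4, 5, 6

12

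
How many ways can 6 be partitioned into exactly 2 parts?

Enumerating:
5,1
4,2
3,3
That's 3 in total.

3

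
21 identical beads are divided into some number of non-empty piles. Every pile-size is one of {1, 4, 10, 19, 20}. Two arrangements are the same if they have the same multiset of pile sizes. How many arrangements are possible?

12

Listing the qualifying partitions of 21:
20+1
19+1+1
10+10+1
10+4+4+1+1+1
10+4+1+1+1+1+1+1+1
10+1+1+1+1+1+1+1+1+1+1+1
4+4+4+4+4+1
4+4+4+4+1+1+1+1+1
4+4+4+1+1+1+1+1+1+1+1+1
4+4+1+1+1+1+1+1+1+1+1+1+1+1+1
4+1+1+1+1+1+1+1+1+1+1+1+1+1+1+1+1+1
1+1+1+1+1+1+1+1+1+1+1+1+1+1+1+1+1+1+1+1+1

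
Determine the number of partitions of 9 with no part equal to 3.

They are:
9
8+1
7+2
7+1+1
6+2+1
6+1+1+1
5+4
5+2+2
5+2+1+1
5+1+1+1+1
4+4+1
4+2+2+1
4+2+1+1+1
4+1+1+1+1+1
2+2+2+2+1
2+2+2+1+1+1
2+2+1+1+1+1+1
2+1+1+1+1+1+1+1
1+1+1+1+1+1+1+1+1

19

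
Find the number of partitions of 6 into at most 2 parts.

4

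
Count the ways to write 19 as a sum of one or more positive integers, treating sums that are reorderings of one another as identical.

490

Direct enumeration gives 490 partitions.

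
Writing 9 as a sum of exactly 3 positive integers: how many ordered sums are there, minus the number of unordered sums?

Compositions: C(8,2) = 28.
Partitions of 9 into exactly 3 parts: 7.
Difference: 28 − 7 = 21.

21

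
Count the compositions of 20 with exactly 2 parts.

19

By stars and bars with positive parts, the count is C(19,1) = 19.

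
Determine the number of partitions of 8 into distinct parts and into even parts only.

The partitions of 8 that satisfy the conditions:
8
6,2
That's 2 in total.

2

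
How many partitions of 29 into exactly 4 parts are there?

185

Direct enumeration gives 185 partitions.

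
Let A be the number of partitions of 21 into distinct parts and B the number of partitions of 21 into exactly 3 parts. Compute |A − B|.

39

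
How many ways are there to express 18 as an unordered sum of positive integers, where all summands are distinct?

46

There are too many to list fully; the first 12 (by largest part) are:
18
1,17
2,16
3,15
1,2,15
4,14
1,3,14
5,13
1,4,13
2,3,13
6,12
1,5,12
…and 34 more, for 46 total.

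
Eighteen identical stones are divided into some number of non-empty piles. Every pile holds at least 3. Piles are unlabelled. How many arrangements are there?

33

There are too many to list fully; the first 12 (by largest part) are:
18
15+3
14+4
13+5
12+6
12+3+3
11+7
11+4+3
10+8
10+5+3
10+4+4
9+9
…and 21 more, for 33 total.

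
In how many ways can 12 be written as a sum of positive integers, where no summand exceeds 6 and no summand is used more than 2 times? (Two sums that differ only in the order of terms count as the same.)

21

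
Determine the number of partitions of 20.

Direct enumeration gives 627 partitions.

627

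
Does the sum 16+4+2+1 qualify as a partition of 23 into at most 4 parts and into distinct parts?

The parts sum to 23, and the condition 'there are at most 4 summands' holds; the condition 'all summands are distinct' holds.

Yes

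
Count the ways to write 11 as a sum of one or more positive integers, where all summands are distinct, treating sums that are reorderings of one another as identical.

The partitions of 11 that satisfy the conditions:
11
10+1
9+2
8+3
8+2+1
7+4
7+3+1
6+5
6+4+1
6+3+2
5+4+2
5+3+2+1

12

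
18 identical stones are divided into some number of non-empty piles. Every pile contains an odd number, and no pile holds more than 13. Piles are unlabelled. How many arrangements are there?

There are too many to list fully; the first 12 (by largest part) are:
13,5
13,3,1,1
13,1,1,1,1,1
11,7
11,5,1,1
11,3,3,1
11,3,1,1,1,1
11,1,1,1,1,1,1,1
9,9
9,7,1,1
9,5,3,1
9,5,1,1,1,1
…and 31 more, for 43 total.

43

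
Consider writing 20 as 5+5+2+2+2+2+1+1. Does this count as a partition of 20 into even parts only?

No

The parts sum to 20, and the condition 'every summand is even' is violated.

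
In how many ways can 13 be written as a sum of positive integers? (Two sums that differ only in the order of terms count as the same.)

101

Counting exhaustively, 101 partitions satisfy the conditions.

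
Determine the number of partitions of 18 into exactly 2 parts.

The partitions of 18 that satisfy the conditions:
1, 17
2, 16
3, 15
4, 14
5, 13
6, 12
7, 11
8, 10
9, 9

9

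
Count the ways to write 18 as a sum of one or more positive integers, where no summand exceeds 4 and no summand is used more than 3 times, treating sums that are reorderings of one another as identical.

14

Listing the qualifying partitions of 18:
4+4+4+3+3
4+4+4+3+2+1
4+4+4+3+1+1+1
4+4+4+2+2+2
4+4+4+2+2+1+1
4+4+3+3+3+1
4+4+3+3+2+2
4+4+3+3+2+1+1
4+4+3+2+2+2+1
4+4+3+2+2+1+1+1
4+3+3+3+2+2+1
4+3+3+3+2+1+1+1
4+3+3+2+2+2+1+1
3+3+3+2+2+2+1+1+1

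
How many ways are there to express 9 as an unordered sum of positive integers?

There are too many to list fully; the first 12 (by largest part) are:
9
1, 8
2, 7
1, 1, 7
3, 6
1, 2, 6
1, 1, 1, 6
4, 5
1, 3, 5
2, 2, 5
1, 1, 2, 5
1, 1, 1, 1, 5
…and 18 more, for 30 total.

30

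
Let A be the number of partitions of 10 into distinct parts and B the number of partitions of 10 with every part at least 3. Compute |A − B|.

5

Partitions of 10 into distinct parts: 10.
Partitions of 10 with every part at least 3: 5.
|10 − 5| = 5.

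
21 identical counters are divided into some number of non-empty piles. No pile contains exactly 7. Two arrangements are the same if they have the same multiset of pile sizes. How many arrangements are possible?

657

Enumerating by decreasing first part gives 657 partitions in all.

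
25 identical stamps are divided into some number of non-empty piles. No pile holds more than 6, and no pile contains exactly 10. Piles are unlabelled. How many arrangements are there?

612

Direct enumeration gives 612 partitions.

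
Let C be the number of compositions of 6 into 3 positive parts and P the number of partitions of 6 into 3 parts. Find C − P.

Compositions: C(5,2) = 10.
Unordered (partitions into 3 parts): 3.
Difference: 10 − 3 = 7.

7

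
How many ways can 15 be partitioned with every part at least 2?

41

There are too many to list fully; the first 12 (by largest part) are:
15
13+2
12+3
11+4
11+2+2
10+5
10+3+2
9+6
9+4+2
9+3+3
9+2+2+2
8+7
…and 29 more, for 41 total.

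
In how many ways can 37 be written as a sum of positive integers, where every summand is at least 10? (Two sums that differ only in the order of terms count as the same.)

They are:
37
27, 10
26, 11
25, 12
24, 13
23, 14
22, 15
21, 16
20, 17
19, 18
17, 10, 10
16, 11, 10
15, 12, 10
15, 11, 11
14, 13, 10
14, 12, 11
13, 13, 11
13, 12, 12
That's 18 in total.

18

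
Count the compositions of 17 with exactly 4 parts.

560

Place 3 bars in the 16 internal gaps of a row of 17 dots: C(16,3) = 560.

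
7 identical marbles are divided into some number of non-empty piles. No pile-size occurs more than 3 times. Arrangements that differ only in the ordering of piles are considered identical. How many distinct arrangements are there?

Enumerating:
7
6, 1
5, 2
5, 1, 1
4, 3
4, 2, 1
4, 1, 1, 1
3, 3, 1
3, 2, 2
3, 2, 1, 1
2, 2, 2, 1
2, 2, 1, 1, 1
Counting gives 12.

12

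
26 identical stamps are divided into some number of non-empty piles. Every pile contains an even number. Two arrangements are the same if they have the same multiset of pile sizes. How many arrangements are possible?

101

Direct enumeration gives 101 partitions.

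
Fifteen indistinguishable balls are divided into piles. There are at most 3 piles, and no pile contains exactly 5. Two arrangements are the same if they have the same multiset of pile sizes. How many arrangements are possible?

Listing the qualifying partitions of 15:
15
14+1
13+2
13+1+1
12+3
12+2+1
11+4
11+3+1
11+2+2
10+4+1
10+3+2
9+6
9+4+2
9+3+3
8+7
8+6+1
8+4+3
7+7+1
7+6+2
7+4+4
6+6+3

21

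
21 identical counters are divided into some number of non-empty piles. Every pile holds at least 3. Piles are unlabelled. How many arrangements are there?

A partial list (first 12 by largest part):
21
18 + 3
17 + 4
16 + 5
15 + 6
15 + 3 + 3
14 + 7
14 + 4 + 3
13 + 8
13 + 5 + 3
13 + 4 + 4
12 + 9
…and 48 more, for 60 total.

60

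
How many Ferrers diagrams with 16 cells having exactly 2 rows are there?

The partitions of 16 that satisfy the conditions:
15 + 1
14 + 2
13 + 3
12 + 4
11 + 5
10 + 6
9 + 7
8 + 8

8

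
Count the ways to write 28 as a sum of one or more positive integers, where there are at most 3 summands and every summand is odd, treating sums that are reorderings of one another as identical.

7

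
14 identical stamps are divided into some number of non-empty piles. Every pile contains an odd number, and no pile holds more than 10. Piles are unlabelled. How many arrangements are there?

19

Enumerating:
9+5
9+3+1+1
9+1+1+1+1+1
7+7
7+5+1+1
7+3+3+1
7+3+1+1+1+1
7+1+1+1+1+1+1+1
5+5+3+1
5+5+1+1+1+1
5+3+3+3
5+3+3+1+1+1
5+3+1+1+1+1+1+1
5+1+1+1+1+1+1+1+1+1
3+3+3+3+1+1
3+3+3+1+1+1+1+1
3+3+1+1+1+1+1+1+1+1
3+1+1+1+1+1+1+1+1+1+1+1
1+1+1+1+1+1+1+1+1+1+1+1+1+1
That's 19 in total.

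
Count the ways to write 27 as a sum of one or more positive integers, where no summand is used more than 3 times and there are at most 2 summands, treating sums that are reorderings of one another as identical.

The partitions of 27 that satisfy the conditions:
27
26 + 1
25 + 2
24 + 3
23 + 4
22 + 5
21 + 6
20 + 7
19 + 8
18 + 9
17 + 10
16 + 11
15 + 12
14 + 13

14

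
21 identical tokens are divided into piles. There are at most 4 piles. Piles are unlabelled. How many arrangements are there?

Enumerating by decreasing first part gives 120 partitions in all.

120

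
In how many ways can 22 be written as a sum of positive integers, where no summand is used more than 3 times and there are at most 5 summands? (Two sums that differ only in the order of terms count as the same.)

250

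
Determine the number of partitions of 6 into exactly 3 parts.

3

The partitions of 6 that satisfy the conditions:
4+1+1
3+2+1
2+2+2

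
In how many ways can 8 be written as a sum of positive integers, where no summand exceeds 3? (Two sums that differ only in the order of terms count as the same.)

Enumerating:
3+3+2
3+3+1+1
3+2+2+1
3+2+1+1+1
3+1+1+1+1+1
2+2+2+2
2+2+2+1+1
2+2+1+1+1+1
2+1+1+1+1+1+1
1+1+1+1+1+1+1+1
That's 10 in total.

10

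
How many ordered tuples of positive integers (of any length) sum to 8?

128

There are 7 gaps and each independently is a cut or not, giving 2^7 = 128.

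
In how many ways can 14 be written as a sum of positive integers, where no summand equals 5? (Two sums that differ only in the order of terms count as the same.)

Enumerating by decreasing first part gives 105 partitions in all.

105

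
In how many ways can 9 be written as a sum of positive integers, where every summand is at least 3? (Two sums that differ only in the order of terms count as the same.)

4

The partitions of 9 that satisfy the conditions:
9
6, 3
5, 4
3, 3, 3
Counting gives 4.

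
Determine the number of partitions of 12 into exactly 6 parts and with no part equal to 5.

9

The partitions of 12 that satisfy the conditions:
7 + 1 + 1 + 1 + 1 + 1
6 + 2 + 1 + 1 + 1 + 1
4 + 4 + 1 + 1 + 1 + 1
4 + 3 + 2 + 1 + 1 + 1
4 + 2 + 2 + 2 + 1 + 1
3 + 3 + 3 + 1 + 1 + 1
3 + 3 + 2 + 2 + 1 + 1
3 + 2 + 2 + 2 + 2 + 1
2 + 2 + 2 + 2 + 2 + 2
That's 9 in total.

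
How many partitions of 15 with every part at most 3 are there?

27

A partial list (first 12 by largest part):
3 + 3 + 3 + 3 + 3
3 + 3 + 3 + 3 + 2 + 1
3 + 3 + 3 + 3 + 1 + 1 + 1
3 + 3 + 3 + 2 + 2 + 2
3 + 3 + 3 + 2 + 2 + 1 + 1
3 + 3 + 3 + 2 + 1 + 1 + 1 + 1
3 + 3 + 3 + 1 + 1 + 1 + 1 + 1 + 1
3 + 3 + 2 + 2 + 2 + 2 + 1
3 + 3 + 2 + 2 + 2 + 1 + 1 + 1
3 + 3 + 2 + 2 + 1 + 1 + 1 + 1 + 1
3 + 3 + 2 + 1 + 1 + 1 + 1 + 1 + 1 + 1
3 + 3 + 1 + 1 + 1 + 1 + 1 + 1 + 1 + 1 + 1
…and 15 more, for 27 total.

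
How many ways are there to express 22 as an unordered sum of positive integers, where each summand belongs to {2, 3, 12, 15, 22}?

They are:
22
15, 3, 2, 2
12, 3, 3, 2, 2
12, 2, 2, 2, 2, 2
3, 3, 3, 3, 3, 3, 2, 2
3, 3, 3, 3, 2, 2, 2, 2, 2
3, 3, 2, 2, 2, 2, 2, 2, 2, 2
2, 2, 2, 2, 2, 2, 2, 2, 2, 2, 2

8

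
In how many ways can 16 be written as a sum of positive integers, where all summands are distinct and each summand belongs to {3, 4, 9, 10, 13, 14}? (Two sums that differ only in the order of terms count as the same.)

2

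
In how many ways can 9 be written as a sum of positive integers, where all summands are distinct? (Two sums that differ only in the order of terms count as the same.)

The partitions of 9 that satisfy the conditions:
9
8, 1
7, 2
6, 3
6, 2, 1
5, 4
5, 3, 1
4, 3, 2
That's 8 in total.

8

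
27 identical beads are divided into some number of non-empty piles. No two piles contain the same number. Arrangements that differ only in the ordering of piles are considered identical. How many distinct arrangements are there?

Counting exhaustively, 192 partitions satisfy the conditions.

192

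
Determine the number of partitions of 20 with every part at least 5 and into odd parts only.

The partitions of 20 that satisfy the conditions:
15, 5
13, 7
11, 9
5, 5, 5, 5
That's 4 in total.

4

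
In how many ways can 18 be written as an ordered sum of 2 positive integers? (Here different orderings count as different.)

17

Place 1 bars in the 17 internal gaps of a row of 18 dots: C(17,1) = 17.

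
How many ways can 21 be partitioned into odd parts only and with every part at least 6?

2

Enumerating:
21
7+7+7
That's 2 in total.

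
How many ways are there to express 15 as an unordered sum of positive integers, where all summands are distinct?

There are too many to list fully; the first 12 (by largest part) are:
15
14+1
13+2
12+3
12+2+1
11+4
11+3+1
10+5
10+4+1
10+3+2
9+6
9+5+1
…and 15 more, for 27 total.

27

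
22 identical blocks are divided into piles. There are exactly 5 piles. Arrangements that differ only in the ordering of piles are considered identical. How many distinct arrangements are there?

Systematic enumeration (by largest part, then next-largest, …) yields 119.

119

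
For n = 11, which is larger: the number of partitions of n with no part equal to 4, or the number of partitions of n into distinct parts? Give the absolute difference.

29

Partitions of 11 with no part equal to 4: 41.
Partitions of 11 into distinct parts: 12.
|41 − 12| = 29.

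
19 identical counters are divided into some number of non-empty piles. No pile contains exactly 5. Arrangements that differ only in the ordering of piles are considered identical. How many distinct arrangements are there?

355

Systematic enumeration (by largest part, then next-largest, …) yields 355.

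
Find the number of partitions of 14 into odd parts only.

They are:
13, 1
11, 3
11, 1, 1, 1
9, 5
9, 3, 1, 1
9, 1, 1, 1, 1, 1
7, 7
7, 5, 1, 1
7, 3, 3, 1
7, 3, 1, 1, 1, 1
7, 1, 1, 1, 1, 1, 1, 1
5, 5, 3, 1
5, 5, 1, 1, 1, 1
5, 3, 3, 3
5, 3, 3, 1, 1, 1
5, 3, 1, 1, 1, 1, 1, 1
5, 1, 1, 1, 1, 1, 1, 1, 1, 1
3, 3, 3, 3, 1, 1
3, 3, 3, 1, 1, 1, 1, 1
3, 3, 1, 1, 1, 1, 1, 1, 1, 1
3, 1, 1, 1, 1, 1, 1, 1, 1, 1, 1, 1
1, 1, 1, 1, 1, 1, 1, 1, 1, 1, 1, 1, 1, 1

22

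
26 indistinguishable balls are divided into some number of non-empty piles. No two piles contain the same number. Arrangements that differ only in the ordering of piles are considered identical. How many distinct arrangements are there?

There are 165 such partitions.

165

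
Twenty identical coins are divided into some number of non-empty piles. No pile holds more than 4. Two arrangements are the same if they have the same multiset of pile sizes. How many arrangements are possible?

Direct enumeration gives 108 partitions.

108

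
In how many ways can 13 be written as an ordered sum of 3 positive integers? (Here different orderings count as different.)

Place 2 bars in the 12 internal gaps of a row of 13 dots: C(12,2) = 66.

66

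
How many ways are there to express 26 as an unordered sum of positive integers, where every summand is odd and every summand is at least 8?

3

The partitions of 26 that satisfy the conditions:
9 + 17
11 + 15
13 + 13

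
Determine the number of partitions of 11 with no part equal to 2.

26

A partial list (first 12 by largest part):
11
10+1
9+1+1
8+3
8+1+1+1
7+4
7+3+1
7+1+1+1+1
6+5
6+4+1
6+3+1+1
6+1+1+1+1+1
…and 14 more, for 26 total.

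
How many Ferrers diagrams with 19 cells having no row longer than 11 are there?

There are 445 such partitions.

445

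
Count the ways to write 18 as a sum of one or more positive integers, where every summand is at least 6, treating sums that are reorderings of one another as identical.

The partitions of 18 that satisfy the conditions:
18
12+6
11+7
10+8
9+9
6+6+6
That's 6 in total.

6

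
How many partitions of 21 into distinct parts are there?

76

Counting exhaustively, 76 partitions satisfy the conditions.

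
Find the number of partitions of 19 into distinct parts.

There are too many to list fully; the first 12 (by largest part) are:
19
1, 18
2, 17
3, 16
1, 2, 16
4, 15
1, 3, 15
5, 14
1, 4, 14
2, 3, 14
6, 13
1, 5, 13
…and 42 more, for 54 total.

54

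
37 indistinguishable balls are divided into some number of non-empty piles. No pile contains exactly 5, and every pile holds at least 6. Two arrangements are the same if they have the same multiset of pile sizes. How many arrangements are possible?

107

Systematic enumeration (by largest part, then next-largest, …) yields 107.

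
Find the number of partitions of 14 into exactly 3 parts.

16

They are:
12,1,1
11,2,1
10,3,1
10,2,2
9,4,1
9,3,2
8,5,1
8,4,2
8,3,3
7,6,1
7,5,2
7,4,3
6,6,2
6,5,3
6,4,4
5,5,4
That's 16 in total.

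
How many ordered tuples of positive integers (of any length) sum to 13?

4096

The number of compositions of n is 2^(n−1); here 2^12 = 4096.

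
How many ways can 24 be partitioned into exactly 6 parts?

Systematic enumeration (by largest part, then next-largest, …) yields 199.

199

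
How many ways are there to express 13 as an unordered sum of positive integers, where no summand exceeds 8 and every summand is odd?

Listing the qualifying partitions of 13:
7+5+1
7+3+3
7+3+1+1+1
7+1+1+1+1+1+1
5+5+3
5+5+1+1+1
5+3+3+1+1
5+3+1+1+1+1+1
5+1+1+1+1+1+1+1+1
3+3+3+3+1
3+3+3+1+1+1+1
3+3+1+1+1+1+1+1+1
3+1+1+1+1+1+1+1+1+1+1
1+1+1+1+1+1+1+1+1+1+1+1+1

14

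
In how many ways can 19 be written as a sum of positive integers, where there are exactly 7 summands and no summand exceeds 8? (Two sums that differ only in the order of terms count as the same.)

A partial list (first 12 by largest part):
8 + 6 + 1 + 1 + 1 + 1 + 1
8 + 5 + 2 + 1 + 1 + 1 + 1
8 + 4 + 3 + 1 + 1 + 1 + 1
8 + 4 + 2 + 2 + 1 + 1 + 1
8 + 3 + 3 + 2 + 1 + 1 + 1
8 + 3 + 2 + 2 + 2 + 1 + 1
8 + 2 + 2 + 2 + 2 + 2 + 1
7 + 7 + 1 + 1 + 1 + 1 + 1
7 + 6 + 2 + 1 + 1 + 1 + 1
7 + 5 + 3 + 1 + 1 + 1 + 1
7 + 5 + 2 + 2 + 1 + 1 + 1
7 + 4 + 4 + 1 + 1 + 1 + 1
…and 41 more, for 53 total.

53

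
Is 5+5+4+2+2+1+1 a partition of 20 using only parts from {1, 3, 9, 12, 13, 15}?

The parts sum to 20, and the condition 'each summand belongs to {1, 3, 9, 12, 13, 15}' is violated.

No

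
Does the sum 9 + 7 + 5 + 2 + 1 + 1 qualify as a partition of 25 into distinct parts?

No

The parts sum to 25, and the condition 'all summands are distinct' is violated.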